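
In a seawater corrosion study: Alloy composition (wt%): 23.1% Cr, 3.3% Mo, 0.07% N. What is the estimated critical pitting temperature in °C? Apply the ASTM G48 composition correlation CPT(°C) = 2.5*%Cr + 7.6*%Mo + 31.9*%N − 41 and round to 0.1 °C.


Apply the ASTM G48 empirical CPT estimate: CPT(°C) = 2.5*%Cr + 7.6*%Mo + 31.9*%N − 41
2.5*23.1 = 57.75; 7.6*3.3 = 25.08; 31.9*0.07 = 2.233
CPT = 57.75 + 25.08 + 2.233 − 41 = 44.063 °C
Rounded to 0.1 °C: CPT ≈ 44.1 °C

44.1 °C


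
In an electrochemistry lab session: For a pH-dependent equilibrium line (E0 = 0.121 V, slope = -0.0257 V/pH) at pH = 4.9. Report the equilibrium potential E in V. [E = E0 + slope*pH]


Apply the Pourbaix line equation: E = E0 + slope*pH
E = 0.121 + (-0.0257)*4.9 = 0.121 + (-0.12593) = -0.00493 V
Rounded to 3 decimal places: E = -0.005 V

-0.005 V


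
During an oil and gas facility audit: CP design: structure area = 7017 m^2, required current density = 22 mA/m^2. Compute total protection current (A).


I = area * current density, then convert mA → A (÷1000)
I = 7017 * 22 / 1000 = 154.37 A

154.37 A


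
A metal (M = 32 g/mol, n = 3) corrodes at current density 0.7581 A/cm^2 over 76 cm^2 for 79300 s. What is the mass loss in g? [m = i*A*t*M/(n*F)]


Apply Faraday's law: m = i*A*t*M / (n*F)
Total charge passed Q = i*A*t = 0.7581*76*79300 = 4568917.08 C
m = Q*M/(n*F) = 4568917.08*32/(3*96485) = 505.10562 g

505.10562 g


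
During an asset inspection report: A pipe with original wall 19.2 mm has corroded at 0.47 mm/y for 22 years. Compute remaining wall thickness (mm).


Remaining wall = original − CR × time
t = 19.2 − 0.47*22 = 19.2 − 10.34 = 8.86 mm

8.86 mm


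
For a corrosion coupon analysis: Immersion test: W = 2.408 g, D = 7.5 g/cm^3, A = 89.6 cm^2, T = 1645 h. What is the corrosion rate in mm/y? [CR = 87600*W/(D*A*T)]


Apply the mm/y weight-loss relation: CR = 87600 * W / (D * A * T)
Numerator: 87600 * 2.408 = 210940.8
Denominator: 7.5 * 89.6 * 1645 = 1105440.0
CR = 210940.8 / 1105440.0 = 0.19082 mm/y

0.19082 mm/y


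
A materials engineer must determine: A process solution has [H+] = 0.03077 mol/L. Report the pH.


pH = −log10[H+]
pH = −log10(0.03077) = 1.51

1.51


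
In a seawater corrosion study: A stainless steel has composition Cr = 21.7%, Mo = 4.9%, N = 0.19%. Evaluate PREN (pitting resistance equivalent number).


Apply the PREN formula: PREN = Cr + 3.3*Mo + 16*N
PREN = 21.7 + 3.3*4.9 + 16*0.19
PREN = 21.7 + 16.17 + 3.04 = 40.91

40.91


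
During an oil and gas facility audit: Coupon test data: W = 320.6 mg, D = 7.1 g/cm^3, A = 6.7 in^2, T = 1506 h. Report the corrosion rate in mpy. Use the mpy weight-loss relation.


Apply the mpy weight-loss relation: CR = 534 * W / (D * A * T)
Numerator: 534 * 320.6 = 171200.4
Denominator: 7.1 * 6.7 * 1506 = 71640.42
CR = 171200.4 / 71640.42 = 2.38972 mpy

2.38972 mpy


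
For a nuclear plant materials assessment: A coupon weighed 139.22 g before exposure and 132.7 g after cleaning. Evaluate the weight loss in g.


Weight loss = initial − final
WL = 139.22 − 132.7 = 6.52 g

6.52 g


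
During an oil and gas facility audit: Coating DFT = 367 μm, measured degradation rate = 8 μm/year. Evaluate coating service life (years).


Service life = thickness / degradation rate
Life = 367 / 8 = 45.9 years

45.9 years


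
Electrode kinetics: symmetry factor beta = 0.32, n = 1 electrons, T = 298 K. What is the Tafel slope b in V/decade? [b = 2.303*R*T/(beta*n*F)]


Apply the Tafel slope relation: b = 2.303*R*T/(beta*n*F)
Numerator: 2.303 * 8.314 * 298 = 5705.85
Denominator: 0.32 * 1 * 96485 = 30875.2
b = 5705.85 / 30875.2 = 0.1848 V/decade

0.1848 V/decade


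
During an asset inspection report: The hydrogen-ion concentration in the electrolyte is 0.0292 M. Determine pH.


pH = −log10[H+]
pH = −log10(0.0292) = 1.53

1.53


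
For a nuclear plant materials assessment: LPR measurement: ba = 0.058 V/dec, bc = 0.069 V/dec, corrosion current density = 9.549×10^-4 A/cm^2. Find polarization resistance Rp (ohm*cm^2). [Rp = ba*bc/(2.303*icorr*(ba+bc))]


Apply the Stern-Geary equation: Rp = ba*bc / (2.303*icorr*(ba+bc))
ba*bc = 0.058*0.069 = 0.004002
ba+bc = 0.127; 2.303*icorr*(ba+bc) = 2.303*9.549×10^-4*0.127 = 2.7929011×10^-4
Rp = 0.004002 / 2.7929011×10^-4 = 14.3 ohm*cm^2

14.3 ohm*cm^2


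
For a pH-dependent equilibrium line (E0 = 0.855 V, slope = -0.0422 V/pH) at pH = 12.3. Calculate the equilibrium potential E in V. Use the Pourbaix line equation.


Apply the Pourbaix line equation: E = E0 + slope*pH
E = 0.855 + (-0.0422)*12.3 = 0.855 + (-0.51906) = 0.33594 V
Rounded to 3 decimal places: E = 0.336 V

0.336 V


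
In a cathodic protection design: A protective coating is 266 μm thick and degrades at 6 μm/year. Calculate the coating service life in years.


Service life = thickness / degradation rate
Life = 266 / 6 = 44.3 years

44.3 years


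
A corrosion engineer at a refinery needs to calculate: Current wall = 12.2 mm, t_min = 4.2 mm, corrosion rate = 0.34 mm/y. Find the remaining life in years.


Apply the remaining-life relation: RL = (t_current − t_min) / CR
RL = (12.2 − 4.2) / 0.34 = 8.0 / 0.34 = 23.5 years

23.5 years


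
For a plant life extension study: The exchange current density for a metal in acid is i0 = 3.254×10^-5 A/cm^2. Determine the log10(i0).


i0 = 3.254×10^-5 A/cm^2
log10(i0) = -4.488

-4.488


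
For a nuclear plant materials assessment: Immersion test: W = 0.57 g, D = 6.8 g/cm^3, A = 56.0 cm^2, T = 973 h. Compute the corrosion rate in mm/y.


Apply the mm/y weight-loss relation: CR = 87600 * W / (D * A * T)
Numerator: 87600 * 0.57 = 49932.0
Denominator: 6.8 * 56.0 * 973 = 370518.4
CR = 49932.0 / 370518.4 = 0.13476 mm/y

0.13476 mm/y


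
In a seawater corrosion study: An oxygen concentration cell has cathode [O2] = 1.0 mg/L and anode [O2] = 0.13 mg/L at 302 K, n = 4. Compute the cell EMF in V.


Apply the Nernst concentration-cell relation: E = (RT/nF)*ln(C_cathode/C_anode)
RT/nF = 8.314*302/(4*96485) = 0.00650575 V
ln(1.0/0.13) = 2.04022
E = 0.00650575 * 2.04022 = 0.01327 V

0.01327 V


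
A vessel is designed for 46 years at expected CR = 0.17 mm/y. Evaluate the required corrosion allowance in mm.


Corrosion allowance = CR × design life
CA = 0.17 * 46 = 7.82 mm

7.82 mm


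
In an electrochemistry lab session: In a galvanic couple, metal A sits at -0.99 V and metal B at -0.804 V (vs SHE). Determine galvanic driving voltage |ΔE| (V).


Driving voltage is the absolute potential difference.
|ΔE| = |-0.99 − (-0.804)| = 0.186 V

0.186 V


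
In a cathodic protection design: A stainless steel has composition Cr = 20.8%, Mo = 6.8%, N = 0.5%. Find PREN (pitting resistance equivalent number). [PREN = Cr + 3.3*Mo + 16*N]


Apply the PREN formula: PREN = Cr + 3.3*Mo + 16*N
PREN = 20.8 + 3.3*6.8 + 16*0.5
PREN = 20.8 + 22.44 + 8.0 = 51.24

51.24


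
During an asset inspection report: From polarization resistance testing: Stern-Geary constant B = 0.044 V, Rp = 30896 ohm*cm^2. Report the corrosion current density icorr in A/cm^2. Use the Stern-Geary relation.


Apply the Stern-Geary relation: icorr = B / Rp
icorr = 0.044 / 30896 = 1.424×10^-6 A/cm^2

1.424×10^-6 A/cm^2


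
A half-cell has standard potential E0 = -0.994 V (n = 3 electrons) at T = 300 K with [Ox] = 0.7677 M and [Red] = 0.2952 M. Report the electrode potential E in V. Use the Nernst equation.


Apply the Nernst equation: E = E0 + (RT/nF)*ln([Ox]/[Red])
Step 1: RT/nF = 8.314*300/(3*96485) = 0.00861688 V
Step 2: [Ox]/[Red] = 0.7677/0.2952 = 2.60061
Step 3: ln(2.60061) = 0.955746
Step 4: correction = 0.00861688 * 0.955746 = 0.0082 V
E = -0.994 + 0.0082 = -0.9858 V

-0.9858 V


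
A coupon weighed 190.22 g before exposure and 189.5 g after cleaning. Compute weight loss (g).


Weight loss = initial − final
WL = 190.22 − 189.5 = 0.72 g

0.72 g


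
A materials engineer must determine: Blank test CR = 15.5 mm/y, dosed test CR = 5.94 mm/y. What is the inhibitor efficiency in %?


Apply the inhibitor-efficiency definition: IE = (CR_blank − CR_inh)/CR_blank × 100
IE = (15.5 − 5.94) / 15.5 × 100
IE = 9.56 / 15.5 × 100 = 61.7 %

61.7 %


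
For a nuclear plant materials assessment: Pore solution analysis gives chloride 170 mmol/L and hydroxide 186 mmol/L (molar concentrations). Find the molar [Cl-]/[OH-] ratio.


Threshold parameter = [Cl-] / [OH-] (molar basis; both in mmol/L, so units cancel)
Ratio = 170 / 186 = 0.91

0.91


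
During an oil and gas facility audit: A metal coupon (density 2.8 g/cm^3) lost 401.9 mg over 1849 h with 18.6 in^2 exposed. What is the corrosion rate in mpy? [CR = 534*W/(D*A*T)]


Apply the mpy weight-loss relation: CR = 534 * W / (D * A * T)
Numerator: 534 * 401.9 = 214614.6
Denominator: 2.8 * 18.6 * 1849 = 96295.92
CR = 214614.6 / 96295.92 = 2.229 mpy

2.229 mpy


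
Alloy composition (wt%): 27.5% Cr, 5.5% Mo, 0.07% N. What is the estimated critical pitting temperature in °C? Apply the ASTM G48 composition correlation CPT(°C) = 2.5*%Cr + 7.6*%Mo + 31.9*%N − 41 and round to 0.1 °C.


Apply the ASTM G48 empirical CPT estimate: CPT(°C) = 2.5*%Cr + 7.6*%Mo + 31.9*%N − 41
2.5*27.5 = 68.75; 7.6*5.5 = 41.8; 31.9*0.07 = 2.233
CPT = 68.75 + 41.8 + 2.233 − 41 = 71.783 °C
Rounded to 0.1 °C: CPT ≈ 71.8 °C

71.8 °C


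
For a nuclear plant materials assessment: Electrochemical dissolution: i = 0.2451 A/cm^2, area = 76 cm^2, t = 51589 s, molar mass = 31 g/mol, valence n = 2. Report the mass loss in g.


Apply Faraday's law: m = i*A*t*M / (n*F)
Total charge passed Q = i*A*t = 0.2451*76*51589 = 960979.2564 C
m = Q*M/(n*F) = 960979.2564*31/(2*96485) = 154.3782 g

154.3782 g


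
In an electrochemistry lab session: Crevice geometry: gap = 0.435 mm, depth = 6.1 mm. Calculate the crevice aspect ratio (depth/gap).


Aspect ratio = depth / gap
Ratio = 6.1 / 0.435 = 14.0

14.0


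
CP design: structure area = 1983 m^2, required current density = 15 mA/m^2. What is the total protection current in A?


I = area * current density, then convert mA → A (÷1000)
I = 1983 * 15 / 1000 = 29.75 A

29.75 A


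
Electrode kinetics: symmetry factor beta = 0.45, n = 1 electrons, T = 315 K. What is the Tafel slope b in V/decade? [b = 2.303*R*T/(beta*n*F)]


Apply the Tafel slope relation: b = 2.303*R*T/(beta*n*F)
Numerator: 2.303 * 8.314 * 315 = 6031.35
Denominator: 0.45 * 1 * 96485 = 43418.25
b = 6031.35 / 43418.25 = 0.139 V/decade

0.139 V/decade


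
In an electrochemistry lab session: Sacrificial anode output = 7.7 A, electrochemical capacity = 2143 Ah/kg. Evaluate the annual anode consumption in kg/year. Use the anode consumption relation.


Annual consumption = current * hours per year / capacity
Rate = 7.7 * 8760 / 2143 = 31.5 kg/year

31.5 kg/year


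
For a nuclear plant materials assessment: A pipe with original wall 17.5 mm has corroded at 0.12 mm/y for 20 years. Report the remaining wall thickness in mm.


Remaining wall = original − CR × time
t = 17.5 − 0.12*20 = 17.5 − 2.4 = 15.1 mm

15.1 mm


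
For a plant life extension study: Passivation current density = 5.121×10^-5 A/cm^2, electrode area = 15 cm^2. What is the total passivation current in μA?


I = i_pass * A, then convert A → μA (×10^6)
I = 5.121×10^-5 * 15 * 10^6 = 768.15 μA

768.15 μA


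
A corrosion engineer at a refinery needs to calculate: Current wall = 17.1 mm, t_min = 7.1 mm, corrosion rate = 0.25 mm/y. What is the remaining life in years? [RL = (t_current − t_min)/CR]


Apply the remaining-life relation: RL = (t_current − t_min) / CR
RL = (17.1 − 7.1) / 0.25 = 10.0 / 0.25 = 40.0 years

40.0 years


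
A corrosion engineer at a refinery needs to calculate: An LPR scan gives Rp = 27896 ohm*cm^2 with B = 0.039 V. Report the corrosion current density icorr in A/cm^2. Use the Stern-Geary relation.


Apply the Stern-Geary relation: icorr = B / Rp
icorr = 0.039 / 27896 = 1.398×10^-6 A/cm^2

1.398×10^-6 A/cm^2


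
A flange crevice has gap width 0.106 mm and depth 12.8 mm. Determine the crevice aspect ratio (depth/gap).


Aspect ratio = depth / gap
Ratio = 12.8 / 0.106 = 120.8

120.8


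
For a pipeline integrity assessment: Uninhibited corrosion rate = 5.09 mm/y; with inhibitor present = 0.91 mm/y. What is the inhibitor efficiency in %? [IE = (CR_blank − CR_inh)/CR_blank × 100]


Apply the inhibitor-efficiency definition: IE = (CR_blank − CR_inh)/CR_blank × 100
IE = (5.09 − 0.91) / 5.09 × 100
IE = 4.18 / 5.09 × 100 = 82.1 %

82.1 %


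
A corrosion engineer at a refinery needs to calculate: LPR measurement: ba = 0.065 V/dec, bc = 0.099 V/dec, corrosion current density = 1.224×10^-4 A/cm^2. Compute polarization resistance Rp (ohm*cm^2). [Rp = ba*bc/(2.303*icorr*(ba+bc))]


Apply the Stern-Geary equation: Rp = ba*bc / (2.303*icorr*(ba+bc))
ba*bc = 0.065*0.099 = 0.006435
ba+bc = 0.164; 2.303*icorr*(ba+bc) = 2.303*1.224×10^-4*0.164 = 4.6229501×10^-5
Rp = 0.006435 / 4.6229501×10^-5 = 139.2 ohm*cm^2

139.2 ohm*cm^2


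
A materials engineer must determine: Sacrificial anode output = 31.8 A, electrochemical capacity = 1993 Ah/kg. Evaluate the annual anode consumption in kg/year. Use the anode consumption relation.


Annual consumption = current * hours per year / capacity
Rate = 31.8 * 8760 / 1993 = 139.8 kg/year

139.8 kg/year


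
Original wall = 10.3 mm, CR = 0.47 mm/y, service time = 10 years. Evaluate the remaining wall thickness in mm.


Remaining wall = original − CR × time
t = 10.3 − 0.47*10 = 10.3 − 4.7 = 5.6 mm

5.6 mm


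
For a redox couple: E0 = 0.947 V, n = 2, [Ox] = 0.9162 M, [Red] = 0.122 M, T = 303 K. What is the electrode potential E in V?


Apply the Nernst equation: E = E0 + (RT/nF)*ln([Ox]/[Red])
Step 1: RT/nF = 8.314*303/(2*96485) = 0.01305458 V
Step 2: [Ox]/[Red] = 0.9162/0.122 = 7.509836
Step 3: ln(7.509836) = 2.016214
Step 4: correction = 0.01305458 * 2.016214 = 0.026 V
E = 0.947 + 0.026 = 0.973 V

0.973 V


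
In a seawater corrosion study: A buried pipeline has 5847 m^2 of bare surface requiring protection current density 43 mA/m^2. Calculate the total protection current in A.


I = area * current density, then convert mA → A (÷1000)
I = 5847 * 43 / 1000 = 251.42 A

251.42 A


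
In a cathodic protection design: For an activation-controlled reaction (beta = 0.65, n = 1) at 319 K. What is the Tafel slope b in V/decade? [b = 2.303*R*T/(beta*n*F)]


Apply the Tafel slope relation: b = 2.303*R*T/(beta*n*F)
Numerator: 2.303 * 8.314 * 319 = 6107.94
Denominator: 0.65 * 1 * 96485 = 62715.25
b = 6107.94 / 62715.25 = 0.0974 V/decade

0.0974 V/decade


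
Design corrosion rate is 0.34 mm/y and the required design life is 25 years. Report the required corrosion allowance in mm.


Corrosion allowance = CR × design life
CA = 0.34 * 25 = 8.5 mm

8.5 mm


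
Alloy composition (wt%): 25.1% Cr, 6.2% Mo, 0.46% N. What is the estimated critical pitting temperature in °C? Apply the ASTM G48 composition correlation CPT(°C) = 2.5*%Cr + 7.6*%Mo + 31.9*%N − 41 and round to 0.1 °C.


Apply the ASTM G48 empirical CPT estimate: CPT(°C) = 2.5*%Cr + 7.6*%Mo + 31.9*%N − 41
2.5*25.1 = 62.75; 7.6*6.2 = 47.12; 31.9*0.46 = 14.674
CPT = 62.75 + 47.12 + 14.674 − 41 = 83.544 °C
Rounded to 0.1 °C: CPT ≈ 83.5 °C

83.5 °C


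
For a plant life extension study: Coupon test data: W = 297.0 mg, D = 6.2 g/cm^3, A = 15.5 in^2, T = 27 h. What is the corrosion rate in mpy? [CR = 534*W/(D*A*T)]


Apply the mpy weight-loss relation: CR = 534 * W / (D * A * T)
Numerator: 534 * 297.0 = 158598.0
Denominator: 6.2 * 15.5 * 27 = 2594.7
CR = 158598.0 / 2594.7 = 61.12383 mpy

61.12383 mpy


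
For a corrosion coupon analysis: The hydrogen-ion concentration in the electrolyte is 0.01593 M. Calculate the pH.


pH = −log10[H+]
pH = −log10(0.01593) = 1.8

1.8


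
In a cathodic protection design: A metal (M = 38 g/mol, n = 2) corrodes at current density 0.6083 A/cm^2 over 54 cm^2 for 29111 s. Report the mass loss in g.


Apply Faraday's law: m = i*A*t*M / (n*F)
Total charge passed Q = i*A*t = 0.6083*54*29111 = 956243.9502 C
m = Q*M/(n*F) = 956243.9502*38/(2*96485) = 188.305 g

188.305 g


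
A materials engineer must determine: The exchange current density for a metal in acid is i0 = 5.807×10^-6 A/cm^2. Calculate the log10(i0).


i0 = 5.807×10^-6 A/cm^2
log10(i0) = -5.236

-5.236


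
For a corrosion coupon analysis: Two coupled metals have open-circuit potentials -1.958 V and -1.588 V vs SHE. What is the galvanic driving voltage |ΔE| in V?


Driving voltage is the absolute potential difference.
|ΔE| = |-1.958 − (-1.588)| = 0.37 V

0.37 V


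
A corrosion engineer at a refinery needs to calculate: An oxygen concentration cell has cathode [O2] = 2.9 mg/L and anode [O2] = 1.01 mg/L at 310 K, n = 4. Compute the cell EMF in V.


Apply the Nernst concentration-cell relation: E = (RT/nF)*ln(C_cathode/C_anode)
RT/nF = 8.314*310/(4*96485) = 0.00667808 V
ln(2.9/1.01) = 1.05476
E = 0.00667808 * 1.05476 = 0.00704 V

0.00704 V


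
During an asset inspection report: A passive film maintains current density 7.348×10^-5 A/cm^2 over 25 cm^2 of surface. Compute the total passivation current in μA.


I = i_pass * A, then convert A → μA (×10^6)
I = 7.348×10^-5 * 25 * 10^6 = 1837.0 μA

1837.0 μA


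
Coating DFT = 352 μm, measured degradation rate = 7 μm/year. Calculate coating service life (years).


Service life = thickness / degradation rate
Life = 352 / 7 = 50.3 years

50.3 years


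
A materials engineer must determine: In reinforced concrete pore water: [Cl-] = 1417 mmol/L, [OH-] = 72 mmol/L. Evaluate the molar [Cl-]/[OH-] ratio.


Threshold parameter = [Cl-] / [OH-] (molar basis; both in mmol/L, so units cancel)
Ratio = 1417 / 72 = 19.68

19.68


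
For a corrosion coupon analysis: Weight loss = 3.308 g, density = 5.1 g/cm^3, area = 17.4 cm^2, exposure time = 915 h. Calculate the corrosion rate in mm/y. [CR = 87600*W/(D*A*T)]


Apply the mm/y weight-loss relation: CR = 87600 * W / (D * A * T)
Numerator: 87600 * 3.308 = 289780.8
Denominator: 5.1 * 17.4 * 915 = 81197.1
CR = 289780.8 / 81197.1 = 3.5689 mm/y

3.5689 mm/y


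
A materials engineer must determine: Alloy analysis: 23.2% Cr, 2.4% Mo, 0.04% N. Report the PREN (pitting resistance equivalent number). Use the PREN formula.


Apply the PREN formula: PREN = Cr + 3.3*Mo + 16*N
PREN = 23.2 + 3.3*2.4 + 16*0.04
PREN = 23.2 + 7.92 + 0.64 = 31.76

31.76


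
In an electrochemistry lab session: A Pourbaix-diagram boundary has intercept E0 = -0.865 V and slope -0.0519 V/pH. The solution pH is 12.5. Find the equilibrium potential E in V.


Apply the Pourbaix line equation: E = E0 + slope*pH
E = -0.865 + (-0.0519)*12.5 = -0.865 + (-0.64875) = -1.51375 V
Rounded to 3 decimal places: E = -1.514 V

-1.514 V


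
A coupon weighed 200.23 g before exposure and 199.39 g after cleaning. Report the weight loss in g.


Weight loss = initial − final
WL = 200.23 − 199.39 = 0.84 g

0.84 g


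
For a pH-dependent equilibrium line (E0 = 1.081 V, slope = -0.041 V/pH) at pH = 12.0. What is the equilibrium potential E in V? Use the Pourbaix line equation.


Apply the Pourbaix line equation: E = E0 + slope*pH
E = 1.081 + (-0.041)*12.0 = 1.081 + (-0.492) = 0.589 V
Rounded to 4 decimal places: E = 0.5890 V

0.5890 V


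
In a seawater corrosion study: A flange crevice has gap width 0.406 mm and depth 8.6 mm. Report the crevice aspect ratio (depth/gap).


Aspect ratio = depth / gap
Ratio = 8.6 / 0.406 = 21.2

21.2


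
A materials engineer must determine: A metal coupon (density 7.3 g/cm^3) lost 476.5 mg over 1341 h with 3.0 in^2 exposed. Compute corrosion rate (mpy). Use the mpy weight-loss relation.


Apply the mpy weight-loss relation: CR = 534 * W / (D * A * T)
Numerator: 534 * 476.5 = 254451.0
Denominator: 7.3 * 3.0 * 1341 = 29367.9
CR = 254451.0 / 29367.9 = 8.6643 mpy

8.6643 mpy


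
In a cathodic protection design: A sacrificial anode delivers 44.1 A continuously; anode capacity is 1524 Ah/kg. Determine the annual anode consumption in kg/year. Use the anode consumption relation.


Annual consumption = current * hours per year / capacity
Rate = 44.1 * 8760 / 1524 = 253.5 kg/year

253.5 kg/year


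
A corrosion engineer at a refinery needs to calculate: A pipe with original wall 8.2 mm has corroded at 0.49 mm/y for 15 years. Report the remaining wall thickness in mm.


Remaining wall = original − CR × time
t = 8.2 − 0.49*15 = 8.2 − 7.35 = 0.85 mm

0.85 mm


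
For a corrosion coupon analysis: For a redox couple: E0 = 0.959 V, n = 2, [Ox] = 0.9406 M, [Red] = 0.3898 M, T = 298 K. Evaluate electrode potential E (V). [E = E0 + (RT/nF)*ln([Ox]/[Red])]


Apply the Nernst equation: E = E0 + (RT/nF)*ln([Ox]/[Red])
Step 1: RT/nF = 8.314*298/(2*96485) = 0.01283916 V
Step 2: [Ox]/[Red] = 0.9406/0.3898 = 2.413032
Step 3: ln(2.413032) = 0.880884
Step 4: correction = 0.01283916 * 0.880884 = 0.0113 V
E = 0.959 + 0.0113 = 0.9703 V

0.9703 V


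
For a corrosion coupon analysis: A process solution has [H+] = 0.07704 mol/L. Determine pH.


pH = −log10[H+]
pH = −log10(0.07704) = 1.11

1.11


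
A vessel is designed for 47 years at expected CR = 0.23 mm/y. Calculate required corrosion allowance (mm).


Corrosion allowance = CR × design life
CA = 0.23 * 47 = 10.81 mm

10.81 mm


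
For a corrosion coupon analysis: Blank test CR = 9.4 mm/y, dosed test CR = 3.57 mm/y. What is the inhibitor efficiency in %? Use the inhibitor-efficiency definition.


Apply the inhibitor-efficiency definition: IE = (CR_blank − CR_inh)/CR_blank × 100
IE = (9.4 − 3.57) / 9.4 × 100
IE = 5.83 / 9.4 × 100 = 62.0 %

62.0 %


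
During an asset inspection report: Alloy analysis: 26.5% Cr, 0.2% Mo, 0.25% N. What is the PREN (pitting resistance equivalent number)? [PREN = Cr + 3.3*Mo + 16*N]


Apply the PREN formula: PREN = Cr + 3.3*Mo + 16*N
PREN = 26.5 + 3.3*0.2 + 16*0.25
PREN = 26.5 + 0.66 + 4.0 = 31.16

31.16


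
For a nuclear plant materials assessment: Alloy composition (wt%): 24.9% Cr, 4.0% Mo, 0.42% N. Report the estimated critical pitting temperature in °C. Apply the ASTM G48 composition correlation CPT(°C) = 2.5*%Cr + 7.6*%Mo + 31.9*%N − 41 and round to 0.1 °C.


Apply the ASTM G48 empirical CPT estimate: CPT(°C) = 2.5*%Cr + 7.6*%Mo + 31.9*%N − 41
2.5*24.9 = 62.25; 7.6*4.0 = 30.4; 31.9*0.42 = 13.398
CPT = 62.25 + 30.4 + 13.398 − 41 = 65.048 °C
Rounded to 0.1 °C: CPT ≈ 65.0 °C

65.0 °C


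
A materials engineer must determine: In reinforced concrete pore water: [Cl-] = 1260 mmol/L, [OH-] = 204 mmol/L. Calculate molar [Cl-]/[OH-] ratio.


Threshold parameter = [Cl-] / [OH-] (molar basis; both in mmol/L, so units cancel)
Ratio = 1260 / 204 = 6.18

6.18


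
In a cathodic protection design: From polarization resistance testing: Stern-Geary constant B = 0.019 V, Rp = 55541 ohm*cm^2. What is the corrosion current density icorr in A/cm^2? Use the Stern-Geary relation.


Apply the Stern-Geary relation: icorr = B / Rp
icorr = 0.019 / 55541 = 3.421×10^-7 A/cm^2

3.421×10^-7 A/cm^2


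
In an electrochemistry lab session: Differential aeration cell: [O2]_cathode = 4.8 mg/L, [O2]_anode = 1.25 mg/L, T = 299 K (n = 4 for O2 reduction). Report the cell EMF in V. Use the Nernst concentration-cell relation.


Apply the Nernst concentration-cell relation: E = (RT/nF)*ln(C_cathode/C_anode)
RT/nF = 8.314*299/(4*96485) = 0.00644112 V
ln(4.8/1.25) = 1.34547
E = 0.00644112 * 1.34547 = 0.00867 V

0.00867 V


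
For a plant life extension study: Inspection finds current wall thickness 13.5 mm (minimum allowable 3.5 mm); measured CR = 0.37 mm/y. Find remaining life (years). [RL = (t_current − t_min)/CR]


Apply the remaining-life relation: RL = (t_current − t_min) / CR
RL = (13.5 − 3.5) / 0.37 = 10.0 / 0.37 = 27.0 years

27.0 years


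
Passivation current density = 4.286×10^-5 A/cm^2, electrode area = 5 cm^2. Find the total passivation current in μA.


I = i_pass * A, then convert A → μA (×10^6)
I = 4.286×10^-5 * 5 * 10^6 = 214.3 μA

214.3 μA


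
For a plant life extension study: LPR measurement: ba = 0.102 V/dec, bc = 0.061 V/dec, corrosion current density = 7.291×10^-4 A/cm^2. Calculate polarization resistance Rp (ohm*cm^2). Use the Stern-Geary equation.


Apply the Stern-Geary equation: Rp = ba*bc / (2.303*icorr*(ba+bc))
ba*bc = 0.102*0.061 = 0.006222
ba+bc = 0.163; 2.303*icorr*(ba+bc) = 2.303*7.291×10^-4*0.163 = 2.7369612×10^-4
Rp = 0.006222 / 2.7369612×10^-4 = 22.73 ohm*cm^2

22.73 ohm*cm^2


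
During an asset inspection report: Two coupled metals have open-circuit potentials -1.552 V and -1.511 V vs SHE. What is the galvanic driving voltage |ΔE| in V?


Driving voltage is the absolute potential difference.
|ΔE| = |-1.552 − (-1.511)| = 0.041 V

0.041 V


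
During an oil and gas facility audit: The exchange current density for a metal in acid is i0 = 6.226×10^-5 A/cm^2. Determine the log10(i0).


i0 = 6.226×10^-5 A/cm^2
log10(i0) = -4.206

-4.206


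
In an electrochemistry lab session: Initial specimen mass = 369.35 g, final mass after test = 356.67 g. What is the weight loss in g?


Weight loss = initial − final
WL = 369.35 − 356.67 = 12.68 g

12.68 g


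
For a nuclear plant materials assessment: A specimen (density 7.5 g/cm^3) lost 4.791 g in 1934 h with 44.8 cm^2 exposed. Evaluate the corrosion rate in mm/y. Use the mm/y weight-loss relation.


Apply the mm/y weight-loss relation: CR = 87600 * W / (D * A * T)
Numerator: 87600 * 4.791 = 419691.6
Denominator: 7.5 * 44.8 * 1934 = 649824.0
CR = 419691.6 / 649824.0 = 0.64585 mm/y

0.64585 mm/y


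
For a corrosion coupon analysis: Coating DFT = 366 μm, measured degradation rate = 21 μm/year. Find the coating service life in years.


Service life = thickness / degradation rate
Life = 366 / 21 = 17.4 years

17.4 years


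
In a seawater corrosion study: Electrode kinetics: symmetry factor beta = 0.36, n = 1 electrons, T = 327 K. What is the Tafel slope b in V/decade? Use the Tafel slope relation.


Apply the Tafel slope relation: b = 2.303*R*T/(beta*n*F)
Numerator: 2.303 * 8.314 * 327 = 6261.12
Denominator: 0.36 * 1 * 96485 = 34734.6
b = 6261.12 / 34734.6 = 0.1803 V/decade

0.1803 V/decade


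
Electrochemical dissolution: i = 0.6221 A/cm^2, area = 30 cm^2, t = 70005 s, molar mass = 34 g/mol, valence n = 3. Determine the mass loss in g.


Apply Faraday's law: m = i*A*t*M / (n*F)
Total charge passed Q = i*A*t = 0.6221*30*70005 = 1306503.315 C
m = Q*M/(n*F) = 1306503.315*34/(3*96485) = 153.4647 g

153.4647 g


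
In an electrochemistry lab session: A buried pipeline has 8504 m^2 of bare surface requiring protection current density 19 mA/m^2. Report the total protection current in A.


I = area * current density, then convert mA → A (÷1000)
I = 8504 * 19 / 1000 = 161.58 A

161.58 A


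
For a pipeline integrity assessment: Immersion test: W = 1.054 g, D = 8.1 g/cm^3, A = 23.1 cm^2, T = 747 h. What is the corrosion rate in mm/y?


Apply the mm/y weight-loss relation: CR = 87600 * W / (D * A * T)
Numerator: 87600 * 1.054 = 92330.4
Denominator: 8.1 * 23.1 * 747 = 139771.17
CR = 92330.4 / 139771.17 = 0.6606 mm/y

0.6606 mm/y


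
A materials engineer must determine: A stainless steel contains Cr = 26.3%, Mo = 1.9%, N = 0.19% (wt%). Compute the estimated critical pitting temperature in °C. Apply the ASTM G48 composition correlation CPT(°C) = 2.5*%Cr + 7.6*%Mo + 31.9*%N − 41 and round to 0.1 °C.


Apply the ASTM G48 empirical CPT estimate: CPT(°C) = 2.5*%Cr + 7.6*%Mo + 31.9*%N − 41
2.5*26.3 = 65.75; 7.6*1.9 = 14.44; 31.9*0.19 = 6.061
CPT = 65.75 + 14.44 + 6.061 − 41 = 45.251 °C
Rounded to 0.1 °C: CPT ≈ 45.3 °C

45.3 °C


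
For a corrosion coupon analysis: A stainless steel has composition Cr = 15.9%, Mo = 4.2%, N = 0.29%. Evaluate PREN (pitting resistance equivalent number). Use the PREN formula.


Apply the PREN formula: PREN = Cr + 3.3*Mo + 16*N
PREN = 15.9 + 3.3*4.2 + 16*0.29
PREN = 15.9 + 13.86 + 4.64 = 34.4

34.4


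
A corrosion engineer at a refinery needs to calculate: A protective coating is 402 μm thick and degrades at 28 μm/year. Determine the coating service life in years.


Service life = thickness / degradation rate
Life = 402 / 28 = 14.4 years

14.4 years


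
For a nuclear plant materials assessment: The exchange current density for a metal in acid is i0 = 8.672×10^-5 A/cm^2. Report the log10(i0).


i0 = 8.672×10^-5 A/cm^2
log10(i0) = -4.062

-4.062


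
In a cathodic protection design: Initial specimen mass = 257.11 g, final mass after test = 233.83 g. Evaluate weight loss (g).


Weight loss = initial − final
WL = 257.11 − 233.83 = 23.28 g

23.28 g


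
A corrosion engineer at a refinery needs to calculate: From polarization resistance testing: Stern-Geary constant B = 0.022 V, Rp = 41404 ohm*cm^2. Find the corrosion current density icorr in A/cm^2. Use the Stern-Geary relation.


Apply the Stern-Geary relation: icorr = B / Rp
icorr = 0.022 / 41404 = 5.313×10^-7 A/cm^2

5.313×10^-7 A/cm^2


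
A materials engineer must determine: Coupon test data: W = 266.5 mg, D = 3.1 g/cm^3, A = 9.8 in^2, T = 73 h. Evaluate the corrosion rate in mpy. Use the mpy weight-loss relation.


Apply the mpy weight-loss relation: CR = 534 * W / (D * A * T)
Numerator: 534 * 266.5 = 142311.0
Denominator: 3.1 * 9.8 * 73 = 2217.74
CR = 142311.0 / 2217.74 = 64.16938 mpy

64.16938 mpy


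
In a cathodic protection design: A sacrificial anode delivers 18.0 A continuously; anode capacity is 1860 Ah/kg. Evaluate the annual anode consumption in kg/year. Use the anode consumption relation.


Annual consumption = current * hours per year / capacity
Rate = 18.0 * 8760 / 1860 = 84.8 kg/year

84.8 kg/year


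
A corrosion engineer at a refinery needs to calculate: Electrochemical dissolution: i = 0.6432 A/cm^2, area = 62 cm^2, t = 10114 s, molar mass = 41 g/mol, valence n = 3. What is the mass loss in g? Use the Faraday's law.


Apply Faraday's law: m = i*A*t*M / (n*F)
Total charge passed Q = i*A*t = 0.6432*62*10114 = 403330.1376 C
m = Q*M/(n*F) = 403330.1376*41/(3*96485) = 57.13 g

57.13 g


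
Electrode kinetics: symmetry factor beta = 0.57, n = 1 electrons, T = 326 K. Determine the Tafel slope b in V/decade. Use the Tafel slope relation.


Apply the Tafel slope relation: b = 2.303*R*T/(beta*n*F)
Numerator: 2.303 * 8.314 * 326 = 6241.97
Denominator: 0.57 * 1 * 96485 = 54996.45
b = 6241.97 / 54996.45 = 0.113 V/decade

0.113 V/decade


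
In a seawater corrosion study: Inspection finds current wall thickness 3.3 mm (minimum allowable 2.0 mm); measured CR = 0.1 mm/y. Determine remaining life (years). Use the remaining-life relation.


Apply the remaining-life relation: RL = (t_current − t_min) / CR
RL = (3.3 − 2.0) / 0.1 = 1.3 / 0.1 = 13.0 years

13.0 years


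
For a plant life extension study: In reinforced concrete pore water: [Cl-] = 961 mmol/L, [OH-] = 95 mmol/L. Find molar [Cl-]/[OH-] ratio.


Threshold parameter = [Cl-] / [OH-] (molar basis; both in mmol/L, so units cancel)
Ratio = 961 / 95 = 10.12

10.12


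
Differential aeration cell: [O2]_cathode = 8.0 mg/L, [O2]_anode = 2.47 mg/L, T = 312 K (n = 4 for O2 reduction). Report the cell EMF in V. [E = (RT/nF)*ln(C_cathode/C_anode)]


Apply the Nernst concentration-cell relation: E = (RT/nF)*ln(C_cathode/C_anode)
RT/nF = 8.314*312/(4*96485) = 0.00672117 V
ln(8.0/2.47) = 1.17522
E = 0.00672117 * 1.17522 = 0.0079 V

0.0079 V


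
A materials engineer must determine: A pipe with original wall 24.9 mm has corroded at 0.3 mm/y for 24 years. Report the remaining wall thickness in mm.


Remaining wall = original − CR × time
t = 24.9 − 0.3*24 = 24.9 − 7.2 = 17.7 mm

17.7 mm


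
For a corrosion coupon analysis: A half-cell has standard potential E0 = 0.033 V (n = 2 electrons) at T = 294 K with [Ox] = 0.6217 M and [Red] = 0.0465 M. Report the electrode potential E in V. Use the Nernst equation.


Apply the Nernst equation: E = E0 + (RT/nF)*ln([Ox]/[Red])
Step 1: RT/nF = 8.314*294/(2*96485) = 0.01266682 V
Step 2: [Ox]/[Red] = 0.6217/0.0465 = 13.369892
Step 3: ln(13.369892) = 2.593005
Step 4: correction = 0.01266682 * 2.593005 = 0.033 V
E = 0.033 + 0.033 = 0.066 V

0.066 V


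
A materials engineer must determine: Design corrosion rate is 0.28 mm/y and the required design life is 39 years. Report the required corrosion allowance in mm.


Corrosion allowance = CR × design life
CA = 0.28 * 39 = 10.92 mm

10.92 mm


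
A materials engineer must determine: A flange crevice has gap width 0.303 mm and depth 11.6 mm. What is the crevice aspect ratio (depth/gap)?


Aspect ratio = depth / gap
Ratio = 11.6 / 0.303 = 38.3

38.3


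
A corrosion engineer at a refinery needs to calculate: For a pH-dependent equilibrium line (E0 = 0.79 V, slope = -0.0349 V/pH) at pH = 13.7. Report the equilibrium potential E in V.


Apply the Pourbaix line equation: E = E0 + slope*pH
E = 0.79 + (-0.0349)*13.7 = 0.79 + (-0.47813) = 0.31187 V
Rounded to 3 decimal places: E = 0.312 V

0.312 V


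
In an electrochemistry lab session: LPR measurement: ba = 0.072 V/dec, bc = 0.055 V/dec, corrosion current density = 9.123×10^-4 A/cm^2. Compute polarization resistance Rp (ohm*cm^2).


Apply the Stern-Geary equation: Rp = ba*bc / (2.303*icorr*(ba+bc))
ba*bc = 0.072*0.055 = 0.00396
ba+bc = 0.127; 2.303*icorr*(ba+bc) = 2.303*9.123×10^-4*0.127 = 2.6683042×10^-4
Rp = 0.00396 / 2.6683042×10^-4 = 14.84 ohm*cm^2

14.84 ohm*cm^2


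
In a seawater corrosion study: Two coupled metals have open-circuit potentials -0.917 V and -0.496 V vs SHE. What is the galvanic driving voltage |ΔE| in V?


Driving voltage is the absolute potential difference.
|ΔE| = |-0.917 − (-0.496)| = 0.421 V

0.421 V


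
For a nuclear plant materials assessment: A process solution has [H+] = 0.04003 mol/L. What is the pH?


pH = −log10[H+]
pH = −log10(0.04003) = 1.4

1.4


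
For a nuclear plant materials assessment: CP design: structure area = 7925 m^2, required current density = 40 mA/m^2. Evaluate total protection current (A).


I = area * current density, then convert mA → A (÷1000)
I = 7925 * 40 / 1000 = 317.0 A

317.0 A


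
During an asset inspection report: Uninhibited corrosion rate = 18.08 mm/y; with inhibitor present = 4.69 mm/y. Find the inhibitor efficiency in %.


Apply the inhibitor-efficiency definition: IE = (CR_blank − CR_inh)/CR_blank × 100
IE = (18.08 − 4.69) / 18.08 × 100
IE = 13.39 / 18.08 × 100 = 74.1 %

74.1 %


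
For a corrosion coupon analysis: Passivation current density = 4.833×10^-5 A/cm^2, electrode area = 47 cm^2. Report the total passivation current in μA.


I = i_pass * A, then convert A → μA (×10^6)
I = 4.833×10^-5 * 47 * 10^6 = 2271.51 μA

2271.51 μA


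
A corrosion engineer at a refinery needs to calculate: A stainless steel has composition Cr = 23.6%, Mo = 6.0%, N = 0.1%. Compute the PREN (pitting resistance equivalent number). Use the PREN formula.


Apply the PREN formula: PREN = Cr + 3.3*Mo + 16*N
PREN = 23.6 + 3.3*6.0 + 16*0.1
PREN = 23.6 + 19.8 + 1.6 = 45.0

45.0


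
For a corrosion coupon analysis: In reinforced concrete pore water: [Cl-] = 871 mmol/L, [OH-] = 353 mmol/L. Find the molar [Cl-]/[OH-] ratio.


Threshold parameter = [Cl-] / [OH-] (molar basis; both in mmol/L, so units cancel)
Ratio = 871 / 353 = 2.47

2.47


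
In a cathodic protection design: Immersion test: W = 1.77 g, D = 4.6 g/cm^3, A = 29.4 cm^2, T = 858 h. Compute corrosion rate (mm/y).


Apply the mm/y weight-loss relation: CR = 87600 * W / (D * A * T)
Numerator: 87600 * 1.77 = 155052.0
Denominator: 4.6 * 29.4 * 858 = 116035.92
CR = 155052.0 / 116035.92 = 1.336241 mm/y

1.336241 mm/y


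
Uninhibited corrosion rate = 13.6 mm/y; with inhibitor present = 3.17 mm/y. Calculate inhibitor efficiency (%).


Apply the inhibitor-efficiency definition: IE = (CR_blank − CR_inh)/CR_blank × 100
IE = (13.6 − 3.17) / 13.6 × 100
IE = 10.43 / 13.6 × 100 = 76.7 %

76.7 %


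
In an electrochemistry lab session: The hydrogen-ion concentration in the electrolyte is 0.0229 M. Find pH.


pH = −log10[H+]
pH = −log10(0.0229) = 1.64

1.64


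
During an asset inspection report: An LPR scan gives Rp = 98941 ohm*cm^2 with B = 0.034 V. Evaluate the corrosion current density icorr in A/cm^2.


Apply the Stern-Geary relation: icorr = B / Rp
icorr = 0.034 / 98941 = 3.436×10^-7 A/cm^2

3.436×10^-7 A/cm^2


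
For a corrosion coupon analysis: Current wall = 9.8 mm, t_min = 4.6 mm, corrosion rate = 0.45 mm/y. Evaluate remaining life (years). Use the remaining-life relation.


Apply the remaining-life relation: RL = (t_current − t_min) / CR
RL = (9.8 − 4.6) / 0.45 = 5.2 / 0.45 = 11.6 years

11.6 years


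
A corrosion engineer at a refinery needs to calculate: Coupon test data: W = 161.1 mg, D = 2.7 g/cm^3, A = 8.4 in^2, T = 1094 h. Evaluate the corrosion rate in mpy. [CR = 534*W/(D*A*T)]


Apply the mpy weight-loss relation: CR = 534 * W / (D * A * T)
Numerator: 534 * 161.1 = 86027.4
Denominator: 2.7 * 8.4 * 1094 = 24811.92
CR = 86027.4 / 24811.92 = 3.46718 mpy

3.46718 mpy


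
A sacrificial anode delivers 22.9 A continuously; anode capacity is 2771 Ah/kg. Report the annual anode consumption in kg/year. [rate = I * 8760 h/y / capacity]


Annual consumption = current * hours per year / capacity
Rate = 22.9 * 8760 / 2771 = 72.4 kg/year

72.4 kg/year


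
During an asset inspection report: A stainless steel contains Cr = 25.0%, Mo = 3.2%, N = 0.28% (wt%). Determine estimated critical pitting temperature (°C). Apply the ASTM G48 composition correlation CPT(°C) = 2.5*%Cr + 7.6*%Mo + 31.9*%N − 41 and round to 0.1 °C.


Apply the ASTM G48 empirical CPT estimate: CPT(°C) = 2.5*%Cr + 7.6*%Mo + 31.9*%N − 41
2.5*25.0 = 62.5; 7.6*3.2 = 24.32; 31.9*0.28 = 8.932
CPT = 62.5 + 24.32 + 8.932 − 41 = 54.752 °C
Rounded to 0.1 °C: CPT ≈ 54.8 °C

54.8 °C


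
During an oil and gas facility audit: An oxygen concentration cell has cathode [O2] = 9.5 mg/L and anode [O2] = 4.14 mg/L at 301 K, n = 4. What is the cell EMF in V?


Apply the Nernst concentration-cell relation: E = (RT/nF)*ln(C_cathode/C_anode)
RT/nF = 8.314*301/(4*96485) = 0.0064842 V
ln(9.5/4.14) = 0.8306
E = 0.0064842 * 0.8306 = 0.00539 V

0.00539 V


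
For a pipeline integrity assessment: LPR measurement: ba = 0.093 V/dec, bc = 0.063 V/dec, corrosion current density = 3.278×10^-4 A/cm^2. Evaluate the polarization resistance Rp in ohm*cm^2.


Apply the Stern-Geary equation: Rp = ba*bc / (2.303*icorr*(ba+bc))
ba*bc = 0.093*0.063 = 0.005859
ba+bc = 0.156; 2.303*icorr*(ba+bc) = 2.303*3.278×10^-4*0.156 = 1.1776805×10^-4
Rp = 0.005859 / 1.1776805×10^-4 = 49.75 ohm*cm^2

49.75 ohm*cm^2


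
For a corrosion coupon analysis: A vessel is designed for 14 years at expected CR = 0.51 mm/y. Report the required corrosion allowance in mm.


Corrosion allowance = CR × design life
CA = 0.51 * 14 = 7.14 mm

7.14 mm


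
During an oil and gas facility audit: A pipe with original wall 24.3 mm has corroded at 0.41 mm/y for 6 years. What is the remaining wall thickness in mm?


Remaining wall = original − CR × time
t = 24.3 − 0.41*6 = 24.3 − 2.46 = 21.84 mm

21.84 mm


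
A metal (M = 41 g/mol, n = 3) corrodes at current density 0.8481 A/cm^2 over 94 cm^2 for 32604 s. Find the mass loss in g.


Apply Faraday's law: m = i*A*t*M / (n*F)
Total charge passed Q = i*A*t = 0.8481*94*32604 = 2599236.5256 C
m = Q*M/(n*F) = 2599236.5256*41/(3*96485) = 368.17 g

368.17 g


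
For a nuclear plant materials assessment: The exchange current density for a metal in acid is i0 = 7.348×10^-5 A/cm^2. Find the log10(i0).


i0 = 7.348×10^-5 A/cm^2
log10(i0) = -4.134

-4.134
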